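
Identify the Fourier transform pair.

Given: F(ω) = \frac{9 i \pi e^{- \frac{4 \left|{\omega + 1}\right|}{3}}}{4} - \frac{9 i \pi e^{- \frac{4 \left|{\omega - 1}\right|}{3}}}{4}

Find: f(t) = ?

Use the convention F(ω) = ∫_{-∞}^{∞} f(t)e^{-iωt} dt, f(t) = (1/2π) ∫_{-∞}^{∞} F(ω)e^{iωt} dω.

f(t) = \frac{6 \sin{\left(t \right)}}{t^{2} + \frac{16}{9}}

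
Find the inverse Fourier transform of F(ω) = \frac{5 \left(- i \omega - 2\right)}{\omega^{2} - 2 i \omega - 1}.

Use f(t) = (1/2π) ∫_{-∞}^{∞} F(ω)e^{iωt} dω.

f(t) = 5 \left(t + 1\right) e^{- t} u\left(t\right)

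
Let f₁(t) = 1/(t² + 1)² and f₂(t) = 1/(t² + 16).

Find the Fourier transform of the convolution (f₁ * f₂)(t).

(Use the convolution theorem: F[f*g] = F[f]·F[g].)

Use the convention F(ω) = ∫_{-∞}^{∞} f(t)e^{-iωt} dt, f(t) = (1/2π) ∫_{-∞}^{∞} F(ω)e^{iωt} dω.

F[f₁*f₂](ω) = \frac{\pi^{2} \left(\left|{\omega}\right| + 1\right) e^{- 5 \left|{\omega}\right|}}{8}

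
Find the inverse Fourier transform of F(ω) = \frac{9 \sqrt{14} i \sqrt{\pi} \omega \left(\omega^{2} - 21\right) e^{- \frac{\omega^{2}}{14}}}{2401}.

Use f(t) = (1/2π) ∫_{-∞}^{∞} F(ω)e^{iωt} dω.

f(t) = 9 t^{3} e^{- \frac{7 t^{2}}{2}}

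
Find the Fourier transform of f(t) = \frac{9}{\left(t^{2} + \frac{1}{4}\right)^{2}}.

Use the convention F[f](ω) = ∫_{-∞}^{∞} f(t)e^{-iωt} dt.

F(ω) = 18 \pi \left(\left|{\omega}\right| + 2\right) e^{- \frac{\left|{\omega}\right|}{2}}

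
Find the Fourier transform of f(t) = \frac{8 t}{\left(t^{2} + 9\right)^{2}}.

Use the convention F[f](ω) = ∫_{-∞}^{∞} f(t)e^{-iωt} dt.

F(ω) = - \frac{4 i \pi \omega e^{- 3 \left|{\omega}\right|}}{3}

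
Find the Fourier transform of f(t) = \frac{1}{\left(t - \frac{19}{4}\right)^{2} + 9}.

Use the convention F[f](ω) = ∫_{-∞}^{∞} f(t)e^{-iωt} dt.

F(ω) = \frac{\pi e^{- \frac{19 i \omega}{4} - 3 \left|{\omega}\right|}}{3}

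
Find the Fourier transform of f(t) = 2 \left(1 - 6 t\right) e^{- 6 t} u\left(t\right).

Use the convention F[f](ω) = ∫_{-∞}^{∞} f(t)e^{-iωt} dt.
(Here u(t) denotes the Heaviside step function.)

F(ω) = \frac{2 i \omega}{- \omega^{2} + 12 i \omega + 36}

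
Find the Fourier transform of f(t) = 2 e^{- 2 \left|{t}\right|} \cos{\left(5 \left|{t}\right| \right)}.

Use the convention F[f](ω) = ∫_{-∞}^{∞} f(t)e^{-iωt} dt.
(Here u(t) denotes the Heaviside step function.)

F(ω) = \frac{8 \left(\omega^{2} + 29\right)}{\omega^{4} - 42 \omega^{2} + 841}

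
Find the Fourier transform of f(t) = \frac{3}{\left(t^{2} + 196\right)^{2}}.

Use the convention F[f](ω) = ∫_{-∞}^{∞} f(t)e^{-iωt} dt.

F(ω) = \frac{3 \pi \left(14 \left|{\omega}\right| + 1\right) e^{- 14 \left|{\omega}\right|}}{5488}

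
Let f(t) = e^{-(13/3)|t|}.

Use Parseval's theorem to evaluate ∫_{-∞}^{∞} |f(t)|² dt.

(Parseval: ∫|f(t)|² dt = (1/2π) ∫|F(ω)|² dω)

∫|f(t)|² dt = \frac{3}{13}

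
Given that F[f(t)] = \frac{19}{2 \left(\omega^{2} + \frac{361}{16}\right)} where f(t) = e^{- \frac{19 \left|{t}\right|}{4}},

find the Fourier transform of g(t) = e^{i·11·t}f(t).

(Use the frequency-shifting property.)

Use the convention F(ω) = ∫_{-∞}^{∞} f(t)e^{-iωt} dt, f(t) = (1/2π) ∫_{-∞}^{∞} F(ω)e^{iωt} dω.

F[g](ω) = \frac{152}{16 \left(\omega - 11\right)^{2} + 361}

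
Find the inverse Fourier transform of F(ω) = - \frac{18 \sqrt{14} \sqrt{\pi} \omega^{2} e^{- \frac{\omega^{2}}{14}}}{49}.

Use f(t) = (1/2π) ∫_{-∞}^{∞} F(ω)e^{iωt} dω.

f(t) = 9 \left(14 t^{2} - 2\right) e^{- \frac{7 t^{2}}{2}}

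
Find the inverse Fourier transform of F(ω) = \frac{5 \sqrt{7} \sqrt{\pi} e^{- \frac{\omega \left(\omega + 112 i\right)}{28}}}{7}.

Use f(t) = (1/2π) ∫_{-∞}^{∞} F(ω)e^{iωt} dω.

f(t) = 5 e^{- 7 \left(t - 4\right)^{2}}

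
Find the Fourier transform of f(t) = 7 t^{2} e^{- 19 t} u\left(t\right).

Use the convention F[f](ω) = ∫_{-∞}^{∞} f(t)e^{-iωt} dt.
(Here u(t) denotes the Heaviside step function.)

F(ω) = \frac{14}{\left(i \omega + 19\right)^{3}}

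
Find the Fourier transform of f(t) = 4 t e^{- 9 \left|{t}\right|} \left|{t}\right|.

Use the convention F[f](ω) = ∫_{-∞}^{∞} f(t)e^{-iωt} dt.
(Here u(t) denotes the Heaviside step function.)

F(ω) = \frac{16 i \omega \left(\omega^{2} - 243\right)}{\left(\omega^{2} + 81\right)^{3}}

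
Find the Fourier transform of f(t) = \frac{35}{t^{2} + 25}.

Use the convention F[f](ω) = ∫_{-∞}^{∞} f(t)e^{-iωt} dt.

F(ω) = 7 \pi e^{- 5 \left|{\omega}\right|}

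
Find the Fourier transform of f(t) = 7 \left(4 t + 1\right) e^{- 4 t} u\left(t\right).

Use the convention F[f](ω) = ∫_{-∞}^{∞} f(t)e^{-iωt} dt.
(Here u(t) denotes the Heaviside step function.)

F(ω) = \frac{7 \left(- i \omega - 8\right)}{\omega^{2} - 8 i \omega - 16}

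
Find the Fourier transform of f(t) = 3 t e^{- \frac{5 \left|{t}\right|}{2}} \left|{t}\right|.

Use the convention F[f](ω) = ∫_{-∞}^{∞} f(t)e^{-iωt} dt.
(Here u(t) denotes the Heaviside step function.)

F(ω) = \frac{192 i \omega \left(4 \omega^{2} - 75\right)}{\left(4 \omega^{2} + 25\right)^{3}}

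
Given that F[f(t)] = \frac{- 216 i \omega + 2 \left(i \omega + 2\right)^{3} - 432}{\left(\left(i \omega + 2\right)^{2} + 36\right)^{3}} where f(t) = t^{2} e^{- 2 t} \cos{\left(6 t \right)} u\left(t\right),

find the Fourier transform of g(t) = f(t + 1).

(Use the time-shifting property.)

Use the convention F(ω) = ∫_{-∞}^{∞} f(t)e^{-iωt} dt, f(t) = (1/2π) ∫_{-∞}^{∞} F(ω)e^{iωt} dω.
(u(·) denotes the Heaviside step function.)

F[g](ω) = \frac{2 \left(- 108 i \omega + \left(i \omega + 2\right)^{3} - 216\right) e^{i \omega}}{\left(\left(i \omega + 2\right)^{2} + 36\right)^{3}}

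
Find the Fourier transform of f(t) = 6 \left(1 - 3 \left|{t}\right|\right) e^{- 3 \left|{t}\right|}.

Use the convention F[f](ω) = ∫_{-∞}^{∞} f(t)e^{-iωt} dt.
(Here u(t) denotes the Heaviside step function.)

F(ω) = \frac{72 \omega^{2}}{\left(\omega^{2} + 9\right)^{2}}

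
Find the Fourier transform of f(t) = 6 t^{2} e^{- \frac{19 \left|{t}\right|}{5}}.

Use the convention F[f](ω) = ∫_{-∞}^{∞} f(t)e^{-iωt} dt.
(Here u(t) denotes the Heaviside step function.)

F(ω) = \frac{57000 \left(361 - 75 \omega^{2}\right)}{\left(25 \omega^{2} + 361\right)^{3}}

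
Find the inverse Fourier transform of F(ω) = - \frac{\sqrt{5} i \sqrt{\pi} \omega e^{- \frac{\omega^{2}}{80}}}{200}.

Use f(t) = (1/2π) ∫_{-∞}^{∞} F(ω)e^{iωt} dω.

f(t) = 2 t e^{- 20 t^{2}}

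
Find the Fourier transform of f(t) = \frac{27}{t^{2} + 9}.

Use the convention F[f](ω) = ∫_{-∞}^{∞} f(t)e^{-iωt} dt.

F(ω) = 9 \pi e^{- 3 \left|{\omega}\right|}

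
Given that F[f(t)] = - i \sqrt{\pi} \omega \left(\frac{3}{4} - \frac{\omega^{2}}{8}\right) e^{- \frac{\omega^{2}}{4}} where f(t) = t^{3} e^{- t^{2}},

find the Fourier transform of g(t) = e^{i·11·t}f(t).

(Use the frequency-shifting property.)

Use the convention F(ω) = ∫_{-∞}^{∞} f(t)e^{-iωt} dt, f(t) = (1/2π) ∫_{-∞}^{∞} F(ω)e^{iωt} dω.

F[g](ω) = \frac{i \sqrt{\pi} \left(\omega - 11\right) \left(\left(\omega - 11\right)^{2} - 6\right) e^{- \frac{\left(\omega - 11\right)^{2}}{4}}}{8}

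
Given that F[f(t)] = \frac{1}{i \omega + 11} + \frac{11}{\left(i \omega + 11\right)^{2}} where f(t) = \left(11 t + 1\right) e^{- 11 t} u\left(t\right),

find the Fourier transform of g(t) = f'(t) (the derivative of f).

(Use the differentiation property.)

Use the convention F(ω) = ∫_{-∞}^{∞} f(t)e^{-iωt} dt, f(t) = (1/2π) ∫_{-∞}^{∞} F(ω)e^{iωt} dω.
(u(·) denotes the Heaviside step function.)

F[g](ω) = \frac{\omega \left(\omega - 22 i\right)}{\omega^{2} - 22 i \omega - 121}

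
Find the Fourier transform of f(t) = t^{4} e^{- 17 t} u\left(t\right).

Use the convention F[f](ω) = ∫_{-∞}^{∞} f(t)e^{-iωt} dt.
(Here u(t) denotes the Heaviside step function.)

F(ω) = \frac{24}{\left(i \omega + 17\right)^{5}}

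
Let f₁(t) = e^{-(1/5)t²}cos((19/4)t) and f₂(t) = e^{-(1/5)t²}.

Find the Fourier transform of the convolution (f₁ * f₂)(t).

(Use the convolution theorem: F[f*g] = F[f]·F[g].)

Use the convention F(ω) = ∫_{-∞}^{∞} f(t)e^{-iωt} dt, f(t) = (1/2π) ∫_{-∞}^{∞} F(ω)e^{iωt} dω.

F[f₁*f₂](ω) = \frac{5 \pi \left(e^{\frac{95 \omega}{4}} + 1\right) e^{- \frac{5 \omega^{2}}{2} - \frac{95 \omega}{8} - \frac{1805}{64}}}{2}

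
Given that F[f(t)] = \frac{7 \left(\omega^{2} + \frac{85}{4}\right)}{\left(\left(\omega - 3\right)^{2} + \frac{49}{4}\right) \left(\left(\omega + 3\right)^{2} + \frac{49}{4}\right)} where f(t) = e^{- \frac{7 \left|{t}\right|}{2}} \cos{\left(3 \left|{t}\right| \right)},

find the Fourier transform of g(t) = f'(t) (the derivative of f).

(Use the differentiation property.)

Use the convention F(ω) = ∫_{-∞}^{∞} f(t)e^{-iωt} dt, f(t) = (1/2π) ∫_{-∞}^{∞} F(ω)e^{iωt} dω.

F[g](ω) = \frac{28 i \omega \left(4 \omega^{2} + 85\right)}{16 \omega^{4} + 104 \omega^{2} + 7225}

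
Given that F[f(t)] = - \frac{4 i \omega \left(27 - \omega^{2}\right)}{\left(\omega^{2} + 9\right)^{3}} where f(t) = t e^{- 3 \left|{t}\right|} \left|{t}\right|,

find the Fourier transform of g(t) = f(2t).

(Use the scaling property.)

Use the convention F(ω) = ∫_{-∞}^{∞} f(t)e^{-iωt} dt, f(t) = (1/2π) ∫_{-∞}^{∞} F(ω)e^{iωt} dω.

F[g](ω) = \frac{16 i \omega \left(\omega^{2} - 108\right)}{\left(\omega^{2} + 36\right)^{3}}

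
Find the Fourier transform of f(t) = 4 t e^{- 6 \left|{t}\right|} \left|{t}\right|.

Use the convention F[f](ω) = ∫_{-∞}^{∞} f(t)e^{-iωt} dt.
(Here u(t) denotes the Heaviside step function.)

F(ω) = \frac{16 i \omega \left(\omega^{2} - 108\right)}{\left(\omega^{2} + 36\right)^{3}}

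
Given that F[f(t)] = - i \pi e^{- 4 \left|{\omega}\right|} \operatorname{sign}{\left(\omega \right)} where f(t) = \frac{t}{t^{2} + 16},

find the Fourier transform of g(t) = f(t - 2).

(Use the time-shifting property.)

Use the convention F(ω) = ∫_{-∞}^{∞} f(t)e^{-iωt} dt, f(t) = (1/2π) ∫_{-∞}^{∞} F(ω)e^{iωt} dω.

F[g](ω) = - i \pi e^{- 2 i \omega} e^{- 4 \left|{\omega}\right|} \operatorname{sign}{\left(\omega \right)}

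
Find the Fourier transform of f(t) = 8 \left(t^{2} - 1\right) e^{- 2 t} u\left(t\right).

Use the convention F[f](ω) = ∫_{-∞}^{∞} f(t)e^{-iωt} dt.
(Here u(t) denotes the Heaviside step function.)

F(ω) = \frac{8 \left(2 i \omega - \left(i \omega + 2\right)^{3} + 4\right)}{\left(i \omega + 2\right)^{4}}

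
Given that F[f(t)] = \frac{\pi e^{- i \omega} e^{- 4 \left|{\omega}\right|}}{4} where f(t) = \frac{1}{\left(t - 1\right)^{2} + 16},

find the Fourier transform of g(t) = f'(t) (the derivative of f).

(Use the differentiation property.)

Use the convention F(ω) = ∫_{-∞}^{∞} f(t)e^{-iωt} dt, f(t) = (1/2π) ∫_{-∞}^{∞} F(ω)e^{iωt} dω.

F[g](ω) = \frac{i \pi \omega e^{- i \omega - 4 \left|{\omega}\right|}}{4}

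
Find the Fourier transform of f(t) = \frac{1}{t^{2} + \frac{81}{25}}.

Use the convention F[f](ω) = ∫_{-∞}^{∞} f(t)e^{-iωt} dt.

F(ω) = \frac{5 \pi e^{- \frac{9 \left|{\omega}\right|}{5}}}{9}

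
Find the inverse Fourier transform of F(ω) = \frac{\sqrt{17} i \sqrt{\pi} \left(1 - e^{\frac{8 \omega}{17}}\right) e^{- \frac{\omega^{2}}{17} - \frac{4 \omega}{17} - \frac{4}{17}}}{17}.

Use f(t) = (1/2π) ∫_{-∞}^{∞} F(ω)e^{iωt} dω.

f(t) = e^{- \frac{17 t^{2}}{4}} \sin{\left(2 t \right)}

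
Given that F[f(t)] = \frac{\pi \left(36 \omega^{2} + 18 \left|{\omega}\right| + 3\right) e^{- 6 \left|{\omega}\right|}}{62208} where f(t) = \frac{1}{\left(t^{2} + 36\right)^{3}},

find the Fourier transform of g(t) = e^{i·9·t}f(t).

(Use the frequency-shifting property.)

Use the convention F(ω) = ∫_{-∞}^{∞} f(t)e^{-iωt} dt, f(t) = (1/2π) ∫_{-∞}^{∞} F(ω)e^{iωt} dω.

F[g](ω) = \frac{\pi \left(12 \left(\omega - 9\right)^{2} + 6 \left|{\omega - 9}\right| + 1\right) e^{- 6 \left|{\omega - 9}\right|}}{20736}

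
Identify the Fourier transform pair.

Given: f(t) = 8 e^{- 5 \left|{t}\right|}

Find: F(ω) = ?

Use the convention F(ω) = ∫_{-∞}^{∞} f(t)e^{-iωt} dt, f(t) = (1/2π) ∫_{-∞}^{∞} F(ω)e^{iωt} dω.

F(ω) = \frac{80}{\omega^{2} + 25}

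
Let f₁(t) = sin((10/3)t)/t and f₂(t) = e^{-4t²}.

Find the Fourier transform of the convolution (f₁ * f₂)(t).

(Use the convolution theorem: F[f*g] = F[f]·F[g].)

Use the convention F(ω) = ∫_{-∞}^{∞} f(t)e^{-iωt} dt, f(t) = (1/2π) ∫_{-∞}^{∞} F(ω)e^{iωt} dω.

F[f₁*f₂](ω) = \begin{cases} \frac{\pi^{\frac{3}{2}} e^{- \frac{\omega^{2}}{16}}}{2} & \text{for}\: \omega > - \frac{10}{3} \wedge \omega < \frac{10}{3} \\0 & \text{otherwise} \end{cases}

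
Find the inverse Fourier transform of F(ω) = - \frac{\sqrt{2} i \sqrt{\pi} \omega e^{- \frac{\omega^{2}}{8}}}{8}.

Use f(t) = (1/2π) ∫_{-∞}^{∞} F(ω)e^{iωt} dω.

f(t) = t e^{- 2 t^{2}}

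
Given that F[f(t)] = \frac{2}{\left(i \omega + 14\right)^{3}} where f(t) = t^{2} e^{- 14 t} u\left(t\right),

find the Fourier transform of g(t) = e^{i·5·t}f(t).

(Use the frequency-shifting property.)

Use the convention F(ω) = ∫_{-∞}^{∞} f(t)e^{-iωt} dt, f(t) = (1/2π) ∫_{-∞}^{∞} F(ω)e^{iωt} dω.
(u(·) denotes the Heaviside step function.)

F[g](ω) = \frac{2}{\left(i \left(\omega - 5\right) + 14\right)^{3}}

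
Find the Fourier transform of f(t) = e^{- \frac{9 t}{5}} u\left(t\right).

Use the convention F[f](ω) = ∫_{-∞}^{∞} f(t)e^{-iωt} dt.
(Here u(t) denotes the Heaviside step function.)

F(ω) = \frac{5}{5 i \omega + 9}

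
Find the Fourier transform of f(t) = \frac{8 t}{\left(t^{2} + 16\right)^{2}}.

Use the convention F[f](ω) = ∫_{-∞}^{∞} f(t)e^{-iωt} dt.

F(ω) = - i \pi \omega e^{- 4 \left|{\omega}\right|}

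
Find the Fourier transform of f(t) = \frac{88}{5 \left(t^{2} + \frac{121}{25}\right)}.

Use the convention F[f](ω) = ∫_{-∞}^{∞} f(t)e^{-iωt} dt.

F(ω) = 8 \pi e^{- \frac{11 \left|{\omega}\right|}{5}}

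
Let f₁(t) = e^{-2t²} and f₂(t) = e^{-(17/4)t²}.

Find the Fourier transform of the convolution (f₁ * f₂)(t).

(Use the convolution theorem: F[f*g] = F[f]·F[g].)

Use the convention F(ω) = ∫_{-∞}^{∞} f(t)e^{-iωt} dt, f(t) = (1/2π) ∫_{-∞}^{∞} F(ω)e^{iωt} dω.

F[f₁*f₂](ω) = \frac{\sqrt{34} \pi e^{- \frac{25 \omega^{2}}{136}}}{17}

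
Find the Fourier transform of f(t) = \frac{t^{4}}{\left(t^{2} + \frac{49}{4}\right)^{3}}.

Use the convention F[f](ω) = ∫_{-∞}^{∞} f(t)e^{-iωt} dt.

F(ω) = \frac{\pi \left(49 \omega^{2} - 70 \left|{\omega}\right| + 12\right) e^{- \frac{7 \left|{\omega}\right|}{2}}}{112}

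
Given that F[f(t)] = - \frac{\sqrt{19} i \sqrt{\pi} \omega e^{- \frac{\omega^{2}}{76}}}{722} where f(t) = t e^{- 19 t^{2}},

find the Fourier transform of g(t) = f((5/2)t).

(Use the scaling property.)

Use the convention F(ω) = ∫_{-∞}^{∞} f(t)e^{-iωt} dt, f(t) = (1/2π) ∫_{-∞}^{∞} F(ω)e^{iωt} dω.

F[g](ω) = - \frac{2 \sqrt{19} i \sqrt{\pi} \omega e^{- \frac{\omega^{2}}{475}}}{9025}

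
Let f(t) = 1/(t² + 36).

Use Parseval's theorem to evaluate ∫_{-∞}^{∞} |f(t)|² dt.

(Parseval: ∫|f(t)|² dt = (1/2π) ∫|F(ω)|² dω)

∫|f(t)|² dt = \frac{\pi}{432}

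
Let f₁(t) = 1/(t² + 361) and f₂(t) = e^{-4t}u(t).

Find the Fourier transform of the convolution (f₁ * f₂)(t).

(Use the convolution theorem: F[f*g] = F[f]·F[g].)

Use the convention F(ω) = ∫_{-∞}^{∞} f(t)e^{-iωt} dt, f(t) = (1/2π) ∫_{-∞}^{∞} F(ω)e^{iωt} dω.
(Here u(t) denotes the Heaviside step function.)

F[f₁*f₂](ω) = \frac{\pi e^{- 19 \left|{\omega}\right|}}{19 \left(i \omega + 4\right)}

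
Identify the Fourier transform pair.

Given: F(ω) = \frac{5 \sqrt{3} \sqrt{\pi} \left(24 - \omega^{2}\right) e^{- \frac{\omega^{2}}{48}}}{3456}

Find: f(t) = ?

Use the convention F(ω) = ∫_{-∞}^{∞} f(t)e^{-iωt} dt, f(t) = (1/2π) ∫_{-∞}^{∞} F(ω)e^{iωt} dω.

f(t) = 5 t^{2} e^{- 12 t^{2}}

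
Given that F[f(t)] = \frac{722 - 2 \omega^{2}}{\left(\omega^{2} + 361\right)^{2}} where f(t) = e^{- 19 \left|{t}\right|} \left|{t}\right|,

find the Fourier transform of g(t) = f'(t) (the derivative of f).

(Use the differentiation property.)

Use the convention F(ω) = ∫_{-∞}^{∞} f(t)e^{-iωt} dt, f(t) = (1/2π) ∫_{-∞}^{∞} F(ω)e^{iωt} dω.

F[g](ω) = - \frac{2 i \omega \left(\omega^{2} - 361\right)}{\left(\omega^{2} + 361\right)^{2}}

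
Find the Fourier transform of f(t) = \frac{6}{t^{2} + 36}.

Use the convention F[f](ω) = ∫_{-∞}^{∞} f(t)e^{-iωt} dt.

F(ω) = \pi e^{- 6 \left|{\omega}\right|}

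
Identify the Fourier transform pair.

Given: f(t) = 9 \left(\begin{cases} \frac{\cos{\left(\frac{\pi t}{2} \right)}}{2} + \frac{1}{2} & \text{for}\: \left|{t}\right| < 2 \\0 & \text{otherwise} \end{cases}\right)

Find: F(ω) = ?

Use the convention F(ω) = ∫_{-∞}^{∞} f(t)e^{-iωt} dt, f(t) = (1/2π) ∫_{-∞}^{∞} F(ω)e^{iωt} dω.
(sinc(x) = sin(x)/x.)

F(ω) = - \frac{18 \pi^{2} \operatorname{sinc}{\left(2 \omega \right)}}{4 \omega^{2} - \pi^{2}}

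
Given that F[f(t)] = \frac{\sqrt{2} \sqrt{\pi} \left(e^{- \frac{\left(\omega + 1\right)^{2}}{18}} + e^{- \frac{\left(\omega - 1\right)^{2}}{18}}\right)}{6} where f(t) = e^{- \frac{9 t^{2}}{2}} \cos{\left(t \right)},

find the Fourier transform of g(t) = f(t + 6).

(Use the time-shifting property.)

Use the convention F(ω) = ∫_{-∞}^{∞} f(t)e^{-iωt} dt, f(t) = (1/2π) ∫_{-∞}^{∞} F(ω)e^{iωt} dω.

F[g](ω) = \frac{\sqrt{2} \sqrt{\pi} \left(e^{\frac{2 \omega}{9}} + 1\right) e^{- \frac{\omega^{2}}{18} - \frac{\omega}{9} + 6 i \omega - \frac{1}{18}}}{6}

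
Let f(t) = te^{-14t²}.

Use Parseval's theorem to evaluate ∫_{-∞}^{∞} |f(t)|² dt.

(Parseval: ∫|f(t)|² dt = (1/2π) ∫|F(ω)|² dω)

∫|f(t)|² dt = \frac{\sqrt{7} \sqrt{\pi}}{784}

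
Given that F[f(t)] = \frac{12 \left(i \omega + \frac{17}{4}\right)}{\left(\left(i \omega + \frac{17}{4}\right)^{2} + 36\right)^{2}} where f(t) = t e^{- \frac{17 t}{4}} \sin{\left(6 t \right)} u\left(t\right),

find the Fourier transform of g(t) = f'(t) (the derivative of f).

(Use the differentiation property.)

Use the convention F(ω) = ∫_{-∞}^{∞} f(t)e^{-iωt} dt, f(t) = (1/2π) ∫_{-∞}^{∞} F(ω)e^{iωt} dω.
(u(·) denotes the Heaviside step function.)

F[g](ω) = \frac{768 i \omega \left(4 i \omega + 17\right)}{\left(\left(4 i \omega + 17\right)^{2} + 576\right)^{2}}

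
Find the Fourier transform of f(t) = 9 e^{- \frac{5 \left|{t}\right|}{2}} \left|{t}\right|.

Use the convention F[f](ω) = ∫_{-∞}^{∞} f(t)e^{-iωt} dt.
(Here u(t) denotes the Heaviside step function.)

F(ω) = \frac{72 \left(25 - 4 \omega^{2}\right)}{\left(4 \omega^{2} + 25\right)^{2}}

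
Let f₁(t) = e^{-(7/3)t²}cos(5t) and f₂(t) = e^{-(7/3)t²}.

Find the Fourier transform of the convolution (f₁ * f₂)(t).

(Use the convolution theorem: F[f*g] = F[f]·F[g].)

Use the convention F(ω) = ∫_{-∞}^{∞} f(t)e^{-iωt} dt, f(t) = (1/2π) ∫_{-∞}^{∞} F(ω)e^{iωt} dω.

F[f₁*f₂](ω) = \frac{3 \pi \left(e^{\frac{15 \omega}{7}} + 1\right) e^{- \frac{3 \omega^{2}}{14} - \frac{15 \omega}{14} - \frac{75}{28}}}{14}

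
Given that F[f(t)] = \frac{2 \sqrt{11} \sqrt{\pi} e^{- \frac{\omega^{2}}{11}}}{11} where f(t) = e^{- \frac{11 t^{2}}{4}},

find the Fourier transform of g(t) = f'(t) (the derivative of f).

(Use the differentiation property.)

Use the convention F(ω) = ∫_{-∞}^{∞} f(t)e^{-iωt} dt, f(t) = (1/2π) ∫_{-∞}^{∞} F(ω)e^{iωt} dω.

F[g](ω) = \frac{2 \sqrt{11} i \sqrt{\pi} \omega e^{- \frac{\omega^{2}}{11}}}{11}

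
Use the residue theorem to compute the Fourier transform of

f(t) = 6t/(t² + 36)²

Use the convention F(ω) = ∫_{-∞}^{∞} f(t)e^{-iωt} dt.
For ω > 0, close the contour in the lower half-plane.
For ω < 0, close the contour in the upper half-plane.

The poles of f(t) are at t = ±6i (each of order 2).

Let g(z) = f(z)e^{-iωz}; for large |z| the factor e^{-iωz} decays in the lower half-plane when ω > 0 and in the upper half-plane when ω < 0.

Case ω > 0 (lower half-plane, clockwise contour ⇒ F(ω) = -2πi·ΣRes):
  Res_{z = - 6 i} g(z) = \frac{\omega e^{- 6 \omega}}{4} (pole of order 2)
  F(ω) = -2πi·ΣRes = - \frac{i \pi \omega e^{- 6 \omega}}{2}

Case ω < 0 (upper half-plane, counterclockwise contour ⇒ F(ω) = +2πi·ΣRes):
  Res_{z = 6 i} g(z) = - \frac{\omega e^{6 \omega}}{4} (pole of order 2)
  F(ω) = 2πi·ΣRes = - \frac{i \pi \omega e^{6 \omega}}{2}

Both cases combine into a single formula in |ω|:

F(ω) = - \frac{i \pi \omega e^{- 6 \left|{\omega}\right|}}{2}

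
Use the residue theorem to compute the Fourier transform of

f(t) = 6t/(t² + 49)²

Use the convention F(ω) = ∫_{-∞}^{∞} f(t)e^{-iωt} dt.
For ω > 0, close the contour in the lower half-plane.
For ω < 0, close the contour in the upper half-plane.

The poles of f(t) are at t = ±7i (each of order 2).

Let g(z) = f(z)e^{-iωz}; for large |z| the factor e^{-iωz} decays in the lower half-plane when ω > 0 and in the upper half-plane when ω < 0.

Case ω > 0 (lower half-plane, clockwise contour ⇒ F(ω) = -2πi·ΣRes):
  Res_{z = - 7 i} g(z) = \frac{3 \omega e^{- 7 \omega}}{14} (pole of order 2)
  F(ω) = -2πi·ΣRes = - \frac{3 i \pi \omega e^{- 7 \omega}}{7}

Case ω < 0 (upper half-plane, counterclockwise contour ⇒ F(ω) = +2πi·ΣRes):
  Res_{z = 7 i} g(z) = - \frac{3 \omega e^{7 \omega}}{14} (pole of order 2)
  F(ω) = 2πi·ΣRes = - \frac{3 i \pi \omega e^{7 \omega}}{7}

Both cases combine into a single formula in |ω|:

F(ω) = - \frac{3 i \pi \omega e^{- 7 \left|{\omega}\right|}}{7}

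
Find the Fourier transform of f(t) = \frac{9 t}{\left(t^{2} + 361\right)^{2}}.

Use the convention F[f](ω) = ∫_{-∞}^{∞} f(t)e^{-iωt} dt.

F(ω) = - \frac{9 i \pi \omega e^{- 19 \left|{\omega}\right|}}{38}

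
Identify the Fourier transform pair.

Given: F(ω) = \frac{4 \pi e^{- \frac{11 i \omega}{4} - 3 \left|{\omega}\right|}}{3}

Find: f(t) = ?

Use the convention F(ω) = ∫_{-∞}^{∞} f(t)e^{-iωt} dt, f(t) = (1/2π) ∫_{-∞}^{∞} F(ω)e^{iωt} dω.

f(t) = \frac{4}{\left(t - \frac{11}{4}\right)^{2} + 9}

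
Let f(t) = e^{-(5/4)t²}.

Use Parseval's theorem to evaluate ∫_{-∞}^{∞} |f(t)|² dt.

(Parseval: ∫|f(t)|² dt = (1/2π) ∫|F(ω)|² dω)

∫|f(t)|² dt = \frac{\sqrt{10} \sqrt{\pi}}{5}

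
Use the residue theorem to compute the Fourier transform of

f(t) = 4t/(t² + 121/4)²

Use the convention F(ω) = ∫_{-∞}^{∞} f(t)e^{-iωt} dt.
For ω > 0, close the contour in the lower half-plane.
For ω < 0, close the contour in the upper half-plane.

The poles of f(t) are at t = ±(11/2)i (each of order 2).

Let g(z) = f(z)e^{-iωz}; for large |z| the factor e^{-iωz} decays in the lower half-plane when ω > 0 and in the upper half-plane when ω < 0.

Case ω > 0 (lower half-plane, clockwise contour ⇒ F(ω) = -2πi·ΣRes):
  Res_{z = - \frac{11 i}{2}} g(z) = \frac{2 \omega e^{- \frac{11 \omega}{2}}}{11} (pole of order 2)
  F(ω) = -2πi·ΣRes = - \frac{4 i \pi \omega e^{- \frac{11 \omega}{2}}}{11}

Case ω < 0 (upper half-plane, counterclockwise contour ⇒ F(ω) = +2πi·ΣRes):
  Res_{z = \frac{11 i}{2}} g(z) = - \frac{2 \omega e^{\frac{11 \omega}{2}}}{11} (pole of order 2)
  F(ω) = 2πi·ΣRes = - \frac{4 i \pi \omega e^{\frac{11 \omega}{2}}}{11}

Both cases combine into a single formula in |ω|:

F(ω) = - \frac{4 i \pi \omega e^{- \frac{11 \left|{\omega}\right|}{2}}}{11}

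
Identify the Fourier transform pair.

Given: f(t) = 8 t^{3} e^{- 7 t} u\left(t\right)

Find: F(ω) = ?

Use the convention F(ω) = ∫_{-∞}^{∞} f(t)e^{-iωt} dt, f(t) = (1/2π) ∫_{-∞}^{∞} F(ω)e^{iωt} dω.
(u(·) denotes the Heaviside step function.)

F(ω) = \frac{48}{\left(i \omega + 7\right)^{4}}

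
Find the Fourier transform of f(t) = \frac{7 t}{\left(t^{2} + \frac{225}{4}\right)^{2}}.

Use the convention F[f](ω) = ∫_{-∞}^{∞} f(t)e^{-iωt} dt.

F(ω) = - \frac{7 i \pi \omega e^{- \frac{15 \left|{\omega}\right|}{2}}}{15}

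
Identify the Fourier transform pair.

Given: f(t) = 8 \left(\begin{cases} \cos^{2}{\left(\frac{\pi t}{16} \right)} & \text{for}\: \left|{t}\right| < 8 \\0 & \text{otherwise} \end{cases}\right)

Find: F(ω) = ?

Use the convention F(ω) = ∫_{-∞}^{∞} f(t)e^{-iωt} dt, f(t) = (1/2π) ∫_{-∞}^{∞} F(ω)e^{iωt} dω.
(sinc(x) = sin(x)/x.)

F(ω) = - \frac{64 \pi^{2} \operatorname{sinc}{\left(8 \omega \right)}}{64 \omega^{2} - \pi^{2}}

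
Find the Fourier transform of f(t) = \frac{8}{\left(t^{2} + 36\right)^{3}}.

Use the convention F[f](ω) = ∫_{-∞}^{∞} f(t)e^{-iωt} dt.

F(ω) = \frac{\pi \left(12 \omega^{2} + 6 \left|{\omega}\right| + 1\right) e^{- 6 \left|{\omega}\right|}}{2592}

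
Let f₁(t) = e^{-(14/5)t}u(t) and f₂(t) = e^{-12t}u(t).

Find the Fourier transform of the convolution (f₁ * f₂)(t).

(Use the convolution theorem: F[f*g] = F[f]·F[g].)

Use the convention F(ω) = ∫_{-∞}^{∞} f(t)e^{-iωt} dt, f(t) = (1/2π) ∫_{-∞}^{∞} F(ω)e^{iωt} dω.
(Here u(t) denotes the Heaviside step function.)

F[f₁*f₂](ω) = \frac{5}{\left(i \omega + 12\right) \left(5 i \omega + 14\right)}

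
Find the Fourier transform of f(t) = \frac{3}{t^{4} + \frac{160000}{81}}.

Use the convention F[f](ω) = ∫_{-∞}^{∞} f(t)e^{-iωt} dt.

F(ω) = \frac{81 \pi e^{- \frac{10 \sqrt{2} \left|{\omega}\right|}{3}} \sin{\left(\frac{10 \sqrt{2} \left|{\omega}\right|}{3} + \frac{\pi}{4} \right)}}{8000}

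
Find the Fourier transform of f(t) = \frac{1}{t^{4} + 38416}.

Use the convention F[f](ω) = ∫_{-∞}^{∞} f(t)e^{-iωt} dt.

F(ω) = \frac{\pi e^{- 7 \sqrt{2} \left|{\omega}\right|} \sin{\left(7 \sqrt{2} \left|{\omega}\right| + \frac{\pi}{4} \right)}}{2744}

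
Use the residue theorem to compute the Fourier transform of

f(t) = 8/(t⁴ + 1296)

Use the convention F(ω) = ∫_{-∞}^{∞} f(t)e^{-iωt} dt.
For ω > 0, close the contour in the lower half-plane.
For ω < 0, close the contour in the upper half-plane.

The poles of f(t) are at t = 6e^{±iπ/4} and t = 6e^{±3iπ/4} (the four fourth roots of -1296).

Let g(z) = f(z)e^{-iωz}; for large |z| the factor e^{-iωz} decays in the lower half-plane when ω > 0 and in the upper half-plane when ω < 0.

Case ω > 0 (lower half-plane, clockwise contour ⇒ F(ω) = -2πi·ΣRes):
  Res_{z = - 3 \sqrt{2} - 3 \sqrt{2} i} g(z) = \frac{\sqrt{2} i \left(1 - i\right) e^{3 \sqrt{2} \omega \left(-1 + i\right)}}{216}
  Res_{z = 3 \sqrt{2} - 3 \sqrt{2} i} g(z) = \frac{\sqrt{2} i \left(1 + i\right) e^{- 3 \sqrt{2} \omega \left(1 + i\right)}}{216}
  F(ω) = -2πi·ΣRes = \frac{\sqrt{2} \pi \left(1 - i\right) \left(e^{6 \sqrt{2} i \omega} + i\right) e^{- 3 \sqrt{2} \omega \left(1 + i\right)}}{108} = \frac{\pi e^{- 3 \sqrt{2} \omega} \sin{\left(3 \sqrt{2} \omega + \frac{\pi}{4} \right)}}{27}

Case ω < 0 (upper half-plane, counterclockwise contour ⇒ F(ω) = +2πi·ΣRes):
  Res_{z = 3 \sqrt{2} + 3 \sqrt{2} i} g(z) = \frac{\sqrt{2} i \left(-1 + i\right) e^{3 \sqrt{2} \omega \left(1 - i\right)}}{216}
  Res_{z = - 3 \sqrt{2} + 3 \sqrt{2} i} g(z) = \frac{\sqrt{2} \left(1 - i\right) e^{3 \sqrt{2} \omega \left(1 + i\right)}}{216}
  F(ω) = 2πi·ΣRes = - \frac{\sqrt{2} i \pi \left(i \left(1 - i\right) e^{3 \sqrt{2} \omega \left(1 - i\right)} - \left(1 - i\right) e^{3 \sqrt{2} \omega \left(1 + i\right)}\right)}{108} = \frac{\pi e^{3 \sqrt{2} \omega} \cos{\left(3 \sqrt{2} \omega + \frac{\pi}{4} \right)}}{27}

Both cases combine into a single formula in |ω|:

F(ω) = \frac{\pi e^{- 3 \sqrt{2} \left|{\omega}\right|} \sin{\left(3 \sqrt{2} \left|{\omega}\right| + \frac{\pi}{4} \right)}}{27}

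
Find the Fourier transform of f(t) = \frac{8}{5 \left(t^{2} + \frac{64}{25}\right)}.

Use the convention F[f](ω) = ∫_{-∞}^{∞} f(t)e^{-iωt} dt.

F(ω) = \pi e^{- \frac{8 \left|{\omega}\right|}{5}}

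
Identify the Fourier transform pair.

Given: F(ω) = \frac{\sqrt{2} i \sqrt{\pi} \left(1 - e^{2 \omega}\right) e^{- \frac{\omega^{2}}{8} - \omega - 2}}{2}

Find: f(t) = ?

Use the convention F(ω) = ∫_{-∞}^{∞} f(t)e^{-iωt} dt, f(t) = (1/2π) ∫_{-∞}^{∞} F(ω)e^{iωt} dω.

f(t) = 2 e^{- 2 t^{2}} \sin{\left(4 t \right)}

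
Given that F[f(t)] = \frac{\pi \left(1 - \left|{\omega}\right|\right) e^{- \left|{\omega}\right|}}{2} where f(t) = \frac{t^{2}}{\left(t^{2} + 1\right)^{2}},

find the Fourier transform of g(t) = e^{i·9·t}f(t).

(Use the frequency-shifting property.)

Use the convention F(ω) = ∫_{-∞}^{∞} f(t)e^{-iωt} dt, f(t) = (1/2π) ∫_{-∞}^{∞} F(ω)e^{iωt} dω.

F[g](ω) = \frac{\pi \left(1 - \left|{\omega - 9}\right|\right) e^{- \left|{\omega - 9}\right|}}{2}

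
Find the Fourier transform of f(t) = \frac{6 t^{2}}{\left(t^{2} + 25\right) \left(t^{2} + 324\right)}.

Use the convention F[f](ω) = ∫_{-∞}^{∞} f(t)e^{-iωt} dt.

F(ω) = \frac{6 \pi \left(18 - 5 e^{13 \left|{\omega}\right|}\right) e^{- 18 \left|{\omega}\right|}}{299}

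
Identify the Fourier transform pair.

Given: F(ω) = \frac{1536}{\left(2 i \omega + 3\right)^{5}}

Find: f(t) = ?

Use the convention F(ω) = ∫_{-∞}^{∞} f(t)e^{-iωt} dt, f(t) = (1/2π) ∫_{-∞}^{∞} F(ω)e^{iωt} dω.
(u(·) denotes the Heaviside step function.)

f(t) = 2 t^{4} e^{- \frac{3 t}{2}} u\left(t\right)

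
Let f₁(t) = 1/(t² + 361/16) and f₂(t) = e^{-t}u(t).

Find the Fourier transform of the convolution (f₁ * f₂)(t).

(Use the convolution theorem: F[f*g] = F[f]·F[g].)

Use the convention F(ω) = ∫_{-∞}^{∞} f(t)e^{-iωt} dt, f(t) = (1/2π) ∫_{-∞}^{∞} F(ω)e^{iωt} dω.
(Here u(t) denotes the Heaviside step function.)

F[f₁*f₂](ω) = \frac{4 \pi e^{- \frac{19 \left|{\omega}\right|}{4}}}{19 \left(i \omega + 1\right)}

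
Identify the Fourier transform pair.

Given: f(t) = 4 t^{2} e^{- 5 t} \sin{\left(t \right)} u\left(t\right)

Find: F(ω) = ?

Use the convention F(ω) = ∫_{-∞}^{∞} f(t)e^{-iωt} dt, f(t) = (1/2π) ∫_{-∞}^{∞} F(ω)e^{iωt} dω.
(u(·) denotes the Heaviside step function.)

F(ω) = \frac{8 \left(3 \left(i \omega + 5\right)^{2} - 1\right)}{\left(\left(i \omega + 5\right)^{2} + 1\right)^{3}}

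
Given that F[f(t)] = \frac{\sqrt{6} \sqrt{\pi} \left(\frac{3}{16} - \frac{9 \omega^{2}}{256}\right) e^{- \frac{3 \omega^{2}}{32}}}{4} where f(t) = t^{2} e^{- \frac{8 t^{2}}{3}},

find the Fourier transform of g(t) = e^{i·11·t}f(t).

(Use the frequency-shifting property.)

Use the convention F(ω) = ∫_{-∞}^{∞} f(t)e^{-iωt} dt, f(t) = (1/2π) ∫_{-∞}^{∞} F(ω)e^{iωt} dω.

F[g](ω) = \frac{3 \sqrt{6} \sqrt{\pi} \left(16 - 3 \left(\omega - 11\right)^{2}\right) e^{- \frac{3 \left(\omega - 11\right)^{2}}{32}}}{1024}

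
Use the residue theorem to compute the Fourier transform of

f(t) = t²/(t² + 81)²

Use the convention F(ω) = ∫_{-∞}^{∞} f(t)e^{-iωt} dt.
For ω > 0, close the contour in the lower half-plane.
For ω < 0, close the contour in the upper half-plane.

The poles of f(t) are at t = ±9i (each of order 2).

Let g(z) = f(z)e^{-iωz}; for large |z| the factor e^{-iωz} decays in the lower half-plane when ω > 0 and in the upper half-plane when ω < 0.

Case ω > 0 (lower half-plane, clockwise contour ⇒ F(ω) = -2πi·ΣRes):
  Res_{z = - 9 i} g(z) = \frac{i \left(1 - 9 \omega\right) e^{- 9 \omega}}{36} (pole of order 2)
  F(ω) = -2πi·ΣRes = \frac{\pi \left(1 - 9 \omega\right) e^{- 9 \omega}}{18}

Case ω < 0 (upper half-plane, counterclockwise contour ⇒ F(ω) = +2πi·ΣRes):
  Res_{z = 9 i} g(z) = \frac{i \left(- 9 \omega - 1\right) e^{9 \omega}}{36} (pole of order 2)
  F(ω) = 2πi·ΣRes = \frac{\pi \left(9 \omega + 1\right) e^{9 \omega}}{18}

Both cases combine into a single formula in |ω|:

F(ω) = \frac{\pi \left(1 - 9 \left|{\omega}\right|\right) e^{- 9 \left|{\omega}\right|}}{18}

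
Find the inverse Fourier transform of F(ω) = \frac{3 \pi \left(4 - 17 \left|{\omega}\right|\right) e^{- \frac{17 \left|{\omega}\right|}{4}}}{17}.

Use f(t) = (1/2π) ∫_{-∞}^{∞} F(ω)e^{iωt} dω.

f(t) = \frac{6 t^{2}}{\left(t^{2} + \frac{289}{16}\right)^{2}}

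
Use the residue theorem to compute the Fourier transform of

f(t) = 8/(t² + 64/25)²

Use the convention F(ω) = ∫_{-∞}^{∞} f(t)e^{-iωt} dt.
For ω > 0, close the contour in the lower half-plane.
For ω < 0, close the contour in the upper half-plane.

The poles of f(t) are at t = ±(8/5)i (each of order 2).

Let g(z) = f(z)e^{-iωz}; for large |z| the factor e^{-iωz} decays in the lower half-plane when ω > 0 and in the upper half-plane when ω < 0.

Case ω > 0 (lower half-plane, clockwise contour ⇒ F(ω) = -2πi·ΣRes):
  Res_{z = - \frac{8 i}{5}} g(z) = \frac{25 i \left(8 \omega + 5\right) e^{- \frac{8 \omega}{5}}}{256} (pole of order 2)
  F(ω) = -2πi·ΣRes = \frac{25 \pi \left(8 \omega + 5\right) e^{- \frac{8 \omega}{5}}}{128}

Case ω < 0 (upper half-plane, counterclockwise contour ⇒ F(ω) = +2πi·ΣRes):
  Res_{z = \frac{8 i}{5}} g(z) = \frac{25 i \left(8 \omega - 5\right) e^{\frac{8 \omega}{5}}}{256} (pole of order 2)
  F(ω) = 2πi·ΣRes = \frac{25 \pi \left(5 - 8 \omega\right) e^{\frac{8 \omega}{5}}}{128}

Both cases combine into a single formula in |ω|:

F(ω) = \frac{25 \pi \left(8 \left|{\omega}\right| + 5\right) e^{- \frac{8 \left|{\omega}\right|}{5}}}{128}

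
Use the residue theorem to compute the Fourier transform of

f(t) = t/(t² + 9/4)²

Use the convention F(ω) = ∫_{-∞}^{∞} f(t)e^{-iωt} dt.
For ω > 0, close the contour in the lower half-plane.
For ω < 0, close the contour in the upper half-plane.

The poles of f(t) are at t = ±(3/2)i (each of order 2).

Let g(z) = f(z)e^{-iωz}; for large |z| the factor e^{-iωz} decays in the lower half-plane when ω > 0 and in the upper half-plane when ω < 0.

Case ω > 0 (lower half-plane, clockwise contour ⇒ F(ω) = -2πi·ΣRes):
  Res_{z = - \frac{3 i}{2}} g(z) = \frac{\omega e^{- \frac{3 \omega}{2}}}{6} (pole of order 2)
  F(ω) = -2πi·ΣRes = - \frac{i \pi \omega e^{- \frac{3 \omega}{2}}}{3}

Case ω < 0 (upper half-plane, counterclockwise contour ⇒ F(ω) = +2πi·ΣRes):
  Res_{z = \frac{3 i}{2}} g(z) = - \frac{\omega e^{\frac{3 \omega}{2}}}{6} (pole of order 2)
  F(ω) = 2πi·ΣRes = - \frac{i \pi \omega e^{\frac{3 \omega}{2}}}{3}

Both cases combine into a single formula in |ω|:

F(ω) = - \frac{i \pi \omega e^{- \frac{3 \left|{\omega}\right|}{2}}}{3}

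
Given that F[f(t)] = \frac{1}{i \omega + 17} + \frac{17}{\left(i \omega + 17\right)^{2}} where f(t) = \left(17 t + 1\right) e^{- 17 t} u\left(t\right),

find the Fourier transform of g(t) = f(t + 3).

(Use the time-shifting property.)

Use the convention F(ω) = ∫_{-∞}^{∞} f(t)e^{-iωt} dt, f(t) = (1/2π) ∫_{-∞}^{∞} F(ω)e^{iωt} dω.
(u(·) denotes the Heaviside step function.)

F[g](ω) = \frac{\left(- i \omega - 34\right) e^{3 i \omega}}{\omega^{2} - 34 i \omega - 289}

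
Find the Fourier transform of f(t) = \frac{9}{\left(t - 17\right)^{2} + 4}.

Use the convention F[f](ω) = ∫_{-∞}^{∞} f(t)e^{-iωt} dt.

F(ω) = \frac{9 \pi e^{- 17 i \omega - 2 \left|{\omega}\right|}}{2}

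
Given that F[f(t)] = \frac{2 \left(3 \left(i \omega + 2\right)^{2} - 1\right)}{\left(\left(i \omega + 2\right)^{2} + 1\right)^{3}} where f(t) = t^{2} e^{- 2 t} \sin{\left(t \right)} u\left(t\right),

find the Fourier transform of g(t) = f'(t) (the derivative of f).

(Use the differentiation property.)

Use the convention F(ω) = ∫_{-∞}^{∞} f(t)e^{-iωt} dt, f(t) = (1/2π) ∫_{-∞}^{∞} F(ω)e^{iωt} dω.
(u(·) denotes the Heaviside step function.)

F[g](ω) = \frac{2 i \omega \left(3 \left(i \omega + 2\right)^{2} - 1\right)}{\left(\left(i \omega + 2\right)^{2} + 1\right)^{3}}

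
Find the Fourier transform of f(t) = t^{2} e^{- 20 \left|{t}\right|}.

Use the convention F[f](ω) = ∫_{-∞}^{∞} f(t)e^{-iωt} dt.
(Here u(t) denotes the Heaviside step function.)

F(ω) = \frac{80 \left(400 - 3 \omega^{2}\right)}{\left(\omega^{2} + 400\right)^{3}}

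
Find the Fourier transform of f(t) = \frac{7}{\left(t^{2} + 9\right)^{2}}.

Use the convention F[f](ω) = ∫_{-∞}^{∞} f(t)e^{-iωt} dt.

F(ω) = \frac{7 \pi \left(3 \left|{\omega}\right| + 1\right) e^{- 3 \left|{\omega}\right|}}{54}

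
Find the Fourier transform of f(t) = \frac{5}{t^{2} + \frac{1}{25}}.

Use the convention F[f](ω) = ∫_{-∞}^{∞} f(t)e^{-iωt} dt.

F(ω) = 25 \pi e^{- \frac{\left|{\omega}\right|}{5}}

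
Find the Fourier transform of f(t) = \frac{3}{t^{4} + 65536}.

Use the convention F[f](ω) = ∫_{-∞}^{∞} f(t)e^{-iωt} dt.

F(ω) = \frac{3 \pi e^{- 8 \sqrt{2} \left|{\omega}\right|} \sin{\left(8 \sqrt{2} \left|{\omega}\right| + \frac{\pi}{4} \right)}}{4096}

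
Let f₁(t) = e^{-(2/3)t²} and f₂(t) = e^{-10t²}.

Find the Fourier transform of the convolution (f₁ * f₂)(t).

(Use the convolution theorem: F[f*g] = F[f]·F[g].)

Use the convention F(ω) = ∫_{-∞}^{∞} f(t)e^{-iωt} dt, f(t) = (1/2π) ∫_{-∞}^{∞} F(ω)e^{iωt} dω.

F[f₁*f₂](ω) = \frac{\sqrt{15} \pi e^{- \frac{2 \omega^{2}}{5}}}{10}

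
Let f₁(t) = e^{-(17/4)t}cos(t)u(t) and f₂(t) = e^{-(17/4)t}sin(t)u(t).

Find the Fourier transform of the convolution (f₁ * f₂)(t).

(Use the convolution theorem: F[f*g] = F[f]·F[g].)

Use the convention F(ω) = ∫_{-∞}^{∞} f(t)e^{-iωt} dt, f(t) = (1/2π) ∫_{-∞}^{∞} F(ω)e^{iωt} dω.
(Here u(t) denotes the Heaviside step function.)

F[f₁*f₂](ω) = \frac{64 \left(4 i \omega + 17\right)}{\left(\left(4 i \omega + 17\right)^{2} + 16\right)^{2}}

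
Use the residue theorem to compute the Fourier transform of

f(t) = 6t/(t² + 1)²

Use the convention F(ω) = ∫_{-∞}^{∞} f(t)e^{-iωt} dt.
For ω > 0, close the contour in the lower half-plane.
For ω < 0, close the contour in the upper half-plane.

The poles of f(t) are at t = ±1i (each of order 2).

Let g(z) = f(z)e^{-iωz}; for large |z| the factor e^{-iωz} decays in the lower half-plane when ω > 0 and in the upper half-plane when ω < 0.

Case ω > 0 (lower half-plane, clockwise contour ⇒ F(ω) = -2πi·ΣRes):
  Res_{z = - i} g(z) = \frac{3 \omega e^{- \omega}}{2} (pole of order 2)
  F(ω) = -2πi·ΣRes = - 3 i \pi \omega e^{- \omega}

Case ω < 0 (upper half-plane, counterclockwise contour ⇒ F(ω) = +2πi·ΣRes):
  Res_{z = i} g(z) = - \frac{3 \omega e^{\omega}}{2} (pole of order 2)
  F(ω) = 2πi·ΣRes = - 3 i \pi \omega e^{\omega}

Both cases combine into a single formula in |ω|:

F(ω) = - 3 i \pi \omega e^{- \left|{\omega}\right|}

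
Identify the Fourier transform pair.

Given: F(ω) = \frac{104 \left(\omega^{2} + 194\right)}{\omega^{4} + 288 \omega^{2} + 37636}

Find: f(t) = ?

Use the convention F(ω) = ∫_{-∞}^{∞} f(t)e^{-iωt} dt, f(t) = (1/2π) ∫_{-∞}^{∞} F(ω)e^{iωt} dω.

f(t) = 4 e^{- 13 \left|{t}\right|} \cos{\left(5 t \right)}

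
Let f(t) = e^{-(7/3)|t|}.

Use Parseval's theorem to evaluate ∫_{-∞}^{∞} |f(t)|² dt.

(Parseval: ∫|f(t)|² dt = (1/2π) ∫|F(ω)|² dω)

∫|f(t)|² dt = \frac{3}{7}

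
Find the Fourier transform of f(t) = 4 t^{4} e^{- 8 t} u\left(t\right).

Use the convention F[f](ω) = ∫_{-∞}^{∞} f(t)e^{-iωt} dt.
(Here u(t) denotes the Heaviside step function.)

F(ω) = \frac{96}{\left(i \omega + 8\right)^{5}}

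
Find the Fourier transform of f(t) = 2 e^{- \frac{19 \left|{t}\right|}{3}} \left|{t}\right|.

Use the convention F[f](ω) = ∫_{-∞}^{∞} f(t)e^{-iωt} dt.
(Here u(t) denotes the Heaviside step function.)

F(ω) = \frac{36 \left(361 - 9 \omega^{2}\right)}{\left(9 \omega^{2} + 361\right)^{2}}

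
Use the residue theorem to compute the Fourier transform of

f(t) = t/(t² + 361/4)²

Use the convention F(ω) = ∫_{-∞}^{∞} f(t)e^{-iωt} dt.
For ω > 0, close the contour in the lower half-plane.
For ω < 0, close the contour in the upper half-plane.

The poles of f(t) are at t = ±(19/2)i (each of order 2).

Let g(z) = f(z)e^{-iωz}; for large |z| the factor e^{-iωz} decays in the lower half-plane when ω > 0 and in the upper half-plane when ω < 0.

Case ω > 0 (lower half-plane, clockwise contour ⇒ F(ω) = -2πi·ΣRes):
  Res_{z = - \frac{19 i}{2}} g(z) = \frac{\omega e^{- \frac{19 \omega}{2}}}{38} (pole of order 2)
  F(ω) = -2πi·ΣRes = - \frac{i \pi \omega e^{- \frac{19 \omega}{2}}}{19}

Case ω < 0 (upper half-plane, counterclockwise contour ⇒ F(ω) = +2πi·ΣRes):
  Res_{z = \frac{19 i}{2}} g(z) = - \frac{\omega e^{\frac{19 \omega}{2}}}{38} (pole of order 2)
  F(ω) = 2πi·ΣRes = - \frac{i \pi \omega e^{\frac{19 \omega}{2}}}{19}

Both cases combine into a single formula in |ω|:

F(ω) = - \frac{i \pi \omega e^{- \frac{19 \left|{\omega}\right|}{2}}}{19}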